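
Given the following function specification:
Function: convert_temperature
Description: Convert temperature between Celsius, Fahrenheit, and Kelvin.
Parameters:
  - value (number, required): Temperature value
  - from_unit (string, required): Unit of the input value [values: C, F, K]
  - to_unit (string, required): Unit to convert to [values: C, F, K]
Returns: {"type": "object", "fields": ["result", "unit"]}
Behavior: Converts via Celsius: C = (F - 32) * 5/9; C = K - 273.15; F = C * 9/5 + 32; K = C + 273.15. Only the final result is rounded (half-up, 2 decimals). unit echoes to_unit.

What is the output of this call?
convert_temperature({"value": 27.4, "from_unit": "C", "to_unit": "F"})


Input already in C: 27.4
To F: 27.4 * 9/5 + 32 = 81.32
Round to 2 decimals: 81.32
Output:
{"result": 81.32, "unit": "F"}


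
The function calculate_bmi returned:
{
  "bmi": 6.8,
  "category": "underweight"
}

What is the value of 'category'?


underweight


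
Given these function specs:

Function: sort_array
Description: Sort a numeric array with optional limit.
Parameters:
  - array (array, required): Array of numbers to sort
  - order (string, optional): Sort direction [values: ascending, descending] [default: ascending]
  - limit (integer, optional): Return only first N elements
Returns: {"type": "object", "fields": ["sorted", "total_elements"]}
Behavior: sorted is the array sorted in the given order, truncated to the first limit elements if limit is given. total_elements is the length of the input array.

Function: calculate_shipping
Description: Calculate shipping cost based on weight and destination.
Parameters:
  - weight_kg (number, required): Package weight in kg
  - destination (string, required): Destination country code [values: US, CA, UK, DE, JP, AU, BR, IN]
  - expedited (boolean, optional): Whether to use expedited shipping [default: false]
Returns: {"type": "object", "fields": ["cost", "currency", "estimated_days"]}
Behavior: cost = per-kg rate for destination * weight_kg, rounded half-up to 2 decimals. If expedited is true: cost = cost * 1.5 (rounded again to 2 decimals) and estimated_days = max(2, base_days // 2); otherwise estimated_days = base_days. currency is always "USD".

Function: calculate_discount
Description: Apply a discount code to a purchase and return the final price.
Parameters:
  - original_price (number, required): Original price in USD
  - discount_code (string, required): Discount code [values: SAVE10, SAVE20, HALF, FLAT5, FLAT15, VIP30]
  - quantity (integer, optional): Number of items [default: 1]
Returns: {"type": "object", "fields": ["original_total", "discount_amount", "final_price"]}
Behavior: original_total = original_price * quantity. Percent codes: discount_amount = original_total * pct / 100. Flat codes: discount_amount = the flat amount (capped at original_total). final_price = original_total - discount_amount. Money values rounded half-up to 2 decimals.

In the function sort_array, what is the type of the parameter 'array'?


The sort_array spec declares:
  - array (array, required): Array of numbers to sort
Type:
array


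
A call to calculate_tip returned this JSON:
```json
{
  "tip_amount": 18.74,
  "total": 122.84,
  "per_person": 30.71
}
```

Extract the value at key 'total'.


122.84


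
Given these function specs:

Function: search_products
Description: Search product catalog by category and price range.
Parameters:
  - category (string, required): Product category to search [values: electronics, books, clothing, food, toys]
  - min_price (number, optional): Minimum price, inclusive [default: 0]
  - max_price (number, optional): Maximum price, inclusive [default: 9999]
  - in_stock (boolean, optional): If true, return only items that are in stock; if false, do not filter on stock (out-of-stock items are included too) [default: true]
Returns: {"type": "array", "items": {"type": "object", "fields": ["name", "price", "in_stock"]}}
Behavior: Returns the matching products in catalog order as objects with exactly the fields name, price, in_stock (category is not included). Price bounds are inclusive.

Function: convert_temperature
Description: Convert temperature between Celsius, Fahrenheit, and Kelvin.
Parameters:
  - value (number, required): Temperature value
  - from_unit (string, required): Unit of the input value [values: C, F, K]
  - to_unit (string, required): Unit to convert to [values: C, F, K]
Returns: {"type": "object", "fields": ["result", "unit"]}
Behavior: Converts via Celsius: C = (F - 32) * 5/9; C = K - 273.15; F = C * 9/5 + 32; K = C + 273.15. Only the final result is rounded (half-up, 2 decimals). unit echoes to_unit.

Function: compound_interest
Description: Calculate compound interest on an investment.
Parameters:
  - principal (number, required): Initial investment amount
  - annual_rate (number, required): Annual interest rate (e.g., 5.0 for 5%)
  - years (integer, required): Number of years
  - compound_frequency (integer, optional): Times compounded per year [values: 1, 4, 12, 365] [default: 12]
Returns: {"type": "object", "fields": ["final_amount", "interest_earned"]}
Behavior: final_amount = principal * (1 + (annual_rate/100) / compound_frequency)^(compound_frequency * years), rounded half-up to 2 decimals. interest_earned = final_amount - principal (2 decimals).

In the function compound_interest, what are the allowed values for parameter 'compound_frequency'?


The compound_interest spec declares:
  - compound_frequency (integer, optional): Times compounded per year [values: 1, 4, 12, 365] [default: 12]
Allowed values:
1, 4, 12, 365


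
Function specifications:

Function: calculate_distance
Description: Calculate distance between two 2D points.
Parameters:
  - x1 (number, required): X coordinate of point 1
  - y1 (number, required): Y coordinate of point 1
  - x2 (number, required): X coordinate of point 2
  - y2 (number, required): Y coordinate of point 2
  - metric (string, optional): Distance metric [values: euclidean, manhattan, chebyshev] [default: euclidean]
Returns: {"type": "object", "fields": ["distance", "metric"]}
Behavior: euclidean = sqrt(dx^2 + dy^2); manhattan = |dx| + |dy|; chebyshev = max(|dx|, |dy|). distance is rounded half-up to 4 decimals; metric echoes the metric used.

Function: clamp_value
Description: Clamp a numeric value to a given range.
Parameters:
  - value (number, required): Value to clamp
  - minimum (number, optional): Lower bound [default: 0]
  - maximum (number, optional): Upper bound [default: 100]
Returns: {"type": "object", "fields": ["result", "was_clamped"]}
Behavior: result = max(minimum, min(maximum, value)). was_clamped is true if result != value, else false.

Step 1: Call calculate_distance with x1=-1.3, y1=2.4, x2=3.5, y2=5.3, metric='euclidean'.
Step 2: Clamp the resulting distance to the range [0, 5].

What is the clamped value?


Step 1: calculate_distance (euclidean)
  |dx| = |3.5 - -1.3| = 4.8; |dy| = |5.3 - 2.4| = 2.9
  euclidean: sqrt(4.8^2 + 2.9^2) = sqrt(31.45) = 5.60803
  Round to 4 decimals: 5.608
  -> distance = 5.608
Step 2: clamp_value(value=5.608, minimum=0, maximum=5)
  result = max(0, min(5, 5.608)) = max(0, 5) = 5
  was_clamped = (5 != 5.608) = true
  -> result = 5
5


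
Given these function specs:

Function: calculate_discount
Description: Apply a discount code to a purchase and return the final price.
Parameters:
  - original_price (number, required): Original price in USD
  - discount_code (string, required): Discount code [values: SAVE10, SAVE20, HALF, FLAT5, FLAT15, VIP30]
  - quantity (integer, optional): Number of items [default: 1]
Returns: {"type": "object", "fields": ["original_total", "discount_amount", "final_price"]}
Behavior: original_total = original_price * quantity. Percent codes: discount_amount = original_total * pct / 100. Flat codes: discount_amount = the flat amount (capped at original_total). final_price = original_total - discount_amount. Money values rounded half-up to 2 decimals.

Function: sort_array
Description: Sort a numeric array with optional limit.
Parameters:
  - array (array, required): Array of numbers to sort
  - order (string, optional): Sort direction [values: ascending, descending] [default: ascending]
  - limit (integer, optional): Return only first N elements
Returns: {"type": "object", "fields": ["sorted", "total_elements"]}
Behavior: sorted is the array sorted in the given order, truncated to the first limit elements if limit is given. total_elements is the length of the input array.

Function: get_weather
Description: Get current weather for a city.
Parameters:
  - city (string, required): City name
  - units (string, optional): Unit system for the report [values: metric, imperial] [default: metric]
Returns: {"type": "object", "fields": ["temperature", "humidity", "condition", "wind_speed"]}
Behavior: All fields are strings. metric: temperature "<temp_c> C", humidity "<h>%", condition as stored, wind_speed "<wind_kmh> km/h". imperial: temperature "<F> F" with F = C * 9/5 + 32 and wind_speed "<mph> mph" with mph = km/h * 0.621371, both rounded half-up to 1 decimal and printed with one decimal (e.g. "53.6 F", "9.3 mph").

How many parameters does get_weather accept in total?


Parameters of get_weather: city (required), units (optional)
Total:
2


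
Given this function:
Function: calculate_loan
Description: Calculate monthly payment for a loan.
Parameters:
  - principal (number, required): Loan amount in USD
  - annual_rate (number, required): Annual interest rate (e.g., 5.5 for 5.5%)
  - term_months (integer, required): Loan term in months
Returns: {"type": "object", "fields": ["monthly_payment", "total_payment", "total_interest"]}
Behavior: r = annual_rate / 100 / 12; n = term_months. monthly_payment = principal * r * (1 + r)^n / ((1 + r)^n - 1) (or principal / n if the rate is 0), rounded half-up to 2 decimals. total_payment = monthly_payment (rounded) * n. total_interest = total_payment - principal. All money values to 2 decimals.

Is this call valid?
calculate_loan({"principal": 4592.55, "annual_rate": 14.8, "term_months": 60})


Checking all required parameters present and types match... All valid.
Valid


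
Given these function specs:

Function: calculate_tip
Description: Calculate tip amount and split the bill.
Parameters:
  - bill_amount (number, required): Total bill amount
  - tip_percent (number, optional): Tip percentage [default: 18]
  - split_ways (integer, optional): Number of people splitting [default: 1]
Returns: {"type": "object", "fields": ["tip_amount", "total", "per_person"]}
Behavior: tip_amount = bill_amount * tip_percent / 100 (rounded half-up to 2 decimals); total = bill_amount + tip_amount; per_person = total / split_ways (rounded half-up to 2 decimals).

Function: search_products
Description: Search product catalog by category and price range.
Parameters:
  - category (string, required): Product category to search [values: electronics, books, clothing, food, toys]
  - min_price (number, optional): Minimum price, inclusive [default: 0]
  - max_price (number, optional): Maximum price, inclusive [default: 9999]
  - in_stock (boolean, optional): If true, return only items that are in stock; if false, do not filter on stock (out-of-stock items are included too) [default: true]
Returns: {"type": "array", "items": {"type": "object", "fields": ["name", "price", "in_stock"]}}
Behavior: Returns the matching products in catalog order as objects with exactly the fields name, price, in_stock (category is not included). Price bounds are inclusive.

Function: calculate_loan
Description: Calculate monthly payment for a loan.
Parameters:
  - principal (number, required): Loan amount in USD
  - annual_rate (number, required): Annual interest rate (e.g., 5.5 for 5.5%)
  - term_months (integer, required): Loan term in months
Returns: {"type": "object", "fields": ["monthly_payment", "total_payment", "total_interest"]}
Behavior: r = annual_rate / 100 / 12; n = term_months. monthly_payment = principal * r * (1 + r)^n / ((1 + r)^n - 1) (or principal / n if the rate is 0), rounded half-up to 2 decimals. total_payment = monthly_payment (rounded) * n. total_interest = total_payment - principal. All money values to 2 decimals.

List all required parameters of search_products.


Parameters of search_products and their required/optional flag:
  category: required
  min_price: optional
  max_price: optional
  in_stock: optional
category


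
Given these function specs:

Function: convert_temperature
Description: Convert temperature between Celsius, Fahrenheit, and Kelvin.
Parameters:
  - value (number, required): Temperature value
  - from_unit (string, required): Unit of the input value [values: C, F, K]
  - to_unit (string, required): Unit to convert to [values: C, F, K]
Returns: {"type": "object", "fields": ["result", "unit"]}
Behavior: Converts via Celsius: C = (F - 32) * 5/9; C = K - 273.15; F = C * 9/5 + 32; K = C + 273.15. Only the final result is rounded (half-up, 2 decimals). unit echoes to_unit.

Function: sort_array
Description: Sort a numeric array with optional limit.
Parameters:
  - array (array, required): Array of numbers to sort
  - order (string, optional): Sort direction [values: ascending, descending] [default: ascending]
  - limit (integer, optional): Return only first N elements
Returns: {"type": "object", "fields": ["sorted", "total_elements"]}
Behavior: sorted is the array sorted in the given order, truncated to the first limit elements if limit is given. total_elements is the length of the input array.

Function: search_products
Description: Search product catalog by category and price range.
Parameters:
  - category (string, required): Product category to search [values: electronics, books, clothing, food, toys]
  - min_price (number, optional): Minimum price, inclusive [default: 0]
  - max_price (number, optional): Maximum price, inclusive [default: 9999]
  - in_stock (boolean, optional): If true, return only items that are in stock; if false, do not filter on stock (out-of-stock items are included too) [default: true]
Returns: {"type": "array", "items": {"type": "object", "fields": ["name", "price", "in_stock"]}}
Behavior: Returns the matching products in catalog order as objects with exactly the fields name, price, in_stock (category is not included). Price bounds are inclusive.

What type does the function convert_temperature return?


The convert_temperature spec declares Returns: {"type": "object", "fields": ["result", "unit"]}
Type:
object


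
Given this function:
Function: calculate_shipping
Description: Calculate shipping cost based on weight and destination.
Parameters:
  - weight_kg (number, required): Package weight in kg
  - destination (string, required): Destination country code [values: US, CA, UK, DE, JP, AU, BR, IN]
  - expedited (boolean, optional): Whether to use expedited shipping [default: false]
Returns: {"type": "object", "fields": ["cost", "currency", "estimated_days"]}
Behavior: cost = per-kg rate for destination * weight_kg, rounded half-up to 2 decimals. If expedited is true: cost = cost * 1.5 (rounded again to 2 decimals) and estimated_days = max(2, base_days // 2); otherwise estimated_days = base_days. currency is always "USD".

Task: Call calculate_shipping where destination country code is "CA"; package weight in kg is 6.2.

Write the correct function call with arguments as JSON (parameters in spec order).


Mapping each described value to its parameter name:
  'Destination country code' -> destination = "CA"
  'Package weight in kg' -> weight_kg = 6.2
calculate_shipping({"weight_kg": 6.2, "destination": "CA"})


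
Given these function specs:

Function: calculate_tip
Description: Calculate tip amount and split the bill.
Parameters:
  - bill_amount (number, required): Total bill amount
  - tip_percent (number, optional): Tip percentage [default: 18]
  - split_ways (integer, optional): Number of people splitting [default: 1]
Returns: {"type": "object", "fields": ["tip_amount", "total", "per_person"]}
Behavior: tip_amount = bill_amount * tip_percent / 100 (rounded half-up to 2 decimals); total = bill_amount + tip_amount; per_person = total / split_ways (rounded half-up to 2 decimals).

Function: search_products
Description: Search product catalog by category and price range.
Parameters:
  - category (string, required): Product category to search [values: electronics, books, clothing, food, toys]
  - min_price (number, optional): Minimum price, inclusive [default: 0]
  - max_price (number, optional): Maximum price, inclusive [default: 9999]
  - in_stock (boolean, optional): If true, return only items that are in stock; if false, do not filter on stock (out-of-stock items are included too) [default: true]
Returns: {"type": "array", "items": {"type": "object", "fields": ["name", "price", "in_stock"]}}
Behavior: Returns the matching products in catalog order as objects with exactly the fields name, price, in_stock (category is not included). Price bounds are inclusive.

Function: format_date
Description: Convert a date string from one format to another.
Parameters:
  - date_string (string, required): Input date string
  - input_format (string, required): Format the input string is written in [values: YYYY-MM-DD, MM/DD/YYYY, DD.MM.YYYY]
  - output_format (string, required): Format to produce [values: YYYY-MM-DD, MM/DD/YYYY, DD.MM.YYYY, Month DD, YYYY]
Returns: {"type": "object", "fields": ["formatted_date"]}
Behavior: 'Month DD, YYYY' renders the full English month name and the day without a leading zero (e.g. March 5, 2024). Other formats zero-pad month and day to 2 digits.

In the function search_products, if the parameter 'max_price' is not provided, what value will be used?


The search_products spec declares:
  - max_price (number, optional): Maximum price, inclusive [default: 9999]
Default:
9999


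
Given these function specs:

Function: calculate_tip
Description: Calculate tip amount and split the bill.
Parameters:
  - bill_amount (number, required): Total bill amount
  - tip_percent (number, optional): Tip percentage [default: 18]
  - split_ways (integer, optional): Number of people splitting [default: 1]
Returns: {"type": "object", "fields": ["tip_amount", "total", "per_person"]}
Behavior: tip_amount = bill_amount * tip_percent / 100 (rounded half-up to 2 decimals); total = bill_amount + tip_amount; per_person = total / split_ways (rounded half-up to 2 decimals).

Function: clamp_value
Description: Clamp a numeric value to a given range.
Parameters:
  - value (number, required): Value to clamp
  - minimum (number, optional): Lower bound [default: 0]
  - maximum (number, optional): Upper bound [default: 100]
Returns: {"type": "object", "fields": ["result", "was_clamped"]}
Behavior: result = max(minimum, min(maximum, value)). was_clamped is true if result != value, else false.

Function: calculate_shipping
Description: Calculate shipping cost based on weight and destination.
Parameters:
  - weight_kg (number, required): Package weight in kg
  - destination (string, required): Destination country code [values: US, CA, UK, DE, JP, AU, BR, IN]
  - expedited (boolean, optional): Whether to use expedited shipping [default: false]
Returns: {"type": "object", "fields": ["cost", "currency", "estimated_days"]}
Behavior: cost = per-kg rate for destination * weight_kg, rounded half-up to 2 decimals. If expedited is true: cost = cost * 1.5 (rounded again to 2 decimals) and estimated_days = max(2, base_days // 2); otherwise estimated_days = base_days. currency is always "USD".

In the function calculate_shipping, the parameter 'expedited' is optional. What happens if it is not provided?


The calculate_shipping spec declares:
  - expedited (boolean, optional): Whether to use expedited shipping [default: false]
It defaults to false


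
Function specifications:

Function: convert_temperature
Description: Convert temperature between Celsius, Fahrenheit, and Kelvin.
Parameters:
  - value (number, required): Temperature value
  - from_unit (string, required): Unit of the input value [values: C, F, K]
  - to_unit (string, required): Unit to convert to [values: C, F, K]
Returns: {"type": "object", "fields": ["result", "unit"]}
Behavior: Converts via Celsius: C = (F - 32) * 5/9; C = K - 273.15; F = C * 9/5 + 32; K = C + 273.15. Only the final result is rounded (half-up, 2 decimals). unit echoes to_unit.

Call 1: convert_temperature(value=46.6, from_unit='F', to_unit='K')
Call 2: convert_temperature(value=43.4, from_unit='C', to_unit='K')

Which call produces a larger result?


Call 1:
  To C: (46.6 - 32) * 5/9 = 8.111111
  To K: 8.111111 + 273.15 = 281.261111
  Round to 2 decimals: 281.26
  -> 281.26 K
Call 2:
  Input already in C: 43.4
  To K: 43.4 + 273.15 = 316.55
  Round to 2 decimals: 316.55
  -> 316.55 K
Call 2 (316.55 K)


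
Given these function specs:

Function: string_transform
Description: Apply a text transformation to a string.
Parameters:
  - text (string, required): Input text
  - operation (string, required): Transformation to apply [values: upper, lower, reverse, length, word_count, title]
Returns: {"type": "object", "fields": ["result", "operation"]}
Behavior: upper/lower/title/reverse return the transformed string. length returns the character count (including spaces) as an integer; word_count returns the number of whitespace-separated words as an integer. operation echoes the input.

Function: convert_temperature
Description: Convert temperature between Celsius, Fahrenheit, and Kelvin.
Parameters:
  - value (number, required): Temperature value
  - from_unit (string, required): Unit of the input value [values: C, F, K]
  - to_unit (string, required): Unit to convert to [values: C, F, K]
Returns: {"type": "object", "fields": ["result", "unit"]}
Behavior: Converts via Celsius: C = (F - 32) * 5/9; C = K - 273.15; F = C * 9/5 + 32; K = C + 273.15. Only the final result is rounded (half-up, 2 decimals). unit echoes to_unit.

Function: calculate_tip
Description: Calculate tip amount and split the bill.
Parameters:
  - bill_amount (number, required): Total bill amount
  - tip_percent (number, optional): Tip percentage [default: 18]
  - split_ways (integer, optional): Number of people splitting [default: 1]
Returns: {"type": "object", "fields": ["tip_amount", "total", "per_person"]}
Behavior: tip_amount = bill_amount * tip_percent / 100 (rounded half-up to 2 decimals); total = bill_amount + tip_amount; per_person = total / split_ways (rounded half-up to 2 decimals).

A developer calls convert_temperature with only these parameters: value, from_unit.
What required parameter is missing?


Required parameters: value, from_unit, to_unit
Provided: value, from_unit
Missing: to_unit
to_unit


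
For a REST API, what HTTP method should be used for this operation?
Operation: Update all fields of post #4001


GET = read, POST = create, PUT = update/replace, DELETE = remove
This operation is an update/replace.
PUT


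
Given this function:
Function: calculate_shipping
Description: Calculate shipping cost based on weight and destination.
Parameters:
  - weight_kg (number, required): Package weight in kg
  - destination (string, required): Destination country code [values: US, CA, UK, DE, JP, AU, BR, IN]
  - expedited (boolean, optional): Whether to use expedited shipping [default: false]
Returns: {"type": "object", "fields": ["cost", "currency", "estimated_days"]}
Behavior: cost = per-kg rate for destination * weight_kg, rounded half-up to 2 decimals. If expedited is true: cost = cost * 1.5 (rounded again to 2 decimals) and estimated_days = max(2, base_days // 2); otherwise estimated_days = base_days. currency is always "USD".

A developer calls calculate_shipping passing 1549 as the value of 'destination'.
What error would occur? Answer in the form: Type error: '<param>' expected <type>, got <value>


Spec: 'destination' is declared as string; 1549 is an integer.
Type error: 'destination' expected string, got 1549


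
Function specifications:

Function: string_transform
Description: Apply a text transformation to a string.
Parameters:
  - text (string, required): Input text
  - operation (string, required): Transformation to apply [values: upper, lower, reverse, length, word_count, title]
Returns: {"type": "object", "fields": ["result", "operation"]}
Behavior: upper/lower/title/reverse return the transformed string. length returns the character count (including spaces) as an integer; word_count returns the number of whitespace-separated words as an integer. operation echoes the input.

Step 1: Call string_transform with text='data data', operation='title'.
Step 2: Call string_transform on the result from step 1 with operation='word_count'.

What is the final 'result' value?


Step 1: string_transform(text='data data', operation='title')
  -> result = 'Data Data'
Step 2: string_transform(text='Data Data', operation='word_count')
  words: Data, Data -> 2
  -> result = 2
2


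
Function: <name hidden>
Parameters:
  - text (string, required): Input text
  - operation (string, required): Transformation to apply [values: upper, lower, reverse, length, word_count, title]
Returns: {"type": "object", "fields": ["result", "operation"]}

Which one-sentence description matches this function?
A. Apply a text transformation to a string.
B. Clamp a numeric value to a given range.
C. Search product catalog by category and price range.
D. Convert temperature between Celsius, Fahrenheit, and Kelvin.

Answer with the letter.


Parameters text, operation and return ["result", "operation"] fit: Apply a text transformation to a string.
A


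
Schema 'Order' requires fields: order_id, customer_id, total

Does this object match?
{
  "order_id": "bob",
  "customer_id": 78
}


Checking required fields...
Missing: total
Invalid - missing required field 'total'


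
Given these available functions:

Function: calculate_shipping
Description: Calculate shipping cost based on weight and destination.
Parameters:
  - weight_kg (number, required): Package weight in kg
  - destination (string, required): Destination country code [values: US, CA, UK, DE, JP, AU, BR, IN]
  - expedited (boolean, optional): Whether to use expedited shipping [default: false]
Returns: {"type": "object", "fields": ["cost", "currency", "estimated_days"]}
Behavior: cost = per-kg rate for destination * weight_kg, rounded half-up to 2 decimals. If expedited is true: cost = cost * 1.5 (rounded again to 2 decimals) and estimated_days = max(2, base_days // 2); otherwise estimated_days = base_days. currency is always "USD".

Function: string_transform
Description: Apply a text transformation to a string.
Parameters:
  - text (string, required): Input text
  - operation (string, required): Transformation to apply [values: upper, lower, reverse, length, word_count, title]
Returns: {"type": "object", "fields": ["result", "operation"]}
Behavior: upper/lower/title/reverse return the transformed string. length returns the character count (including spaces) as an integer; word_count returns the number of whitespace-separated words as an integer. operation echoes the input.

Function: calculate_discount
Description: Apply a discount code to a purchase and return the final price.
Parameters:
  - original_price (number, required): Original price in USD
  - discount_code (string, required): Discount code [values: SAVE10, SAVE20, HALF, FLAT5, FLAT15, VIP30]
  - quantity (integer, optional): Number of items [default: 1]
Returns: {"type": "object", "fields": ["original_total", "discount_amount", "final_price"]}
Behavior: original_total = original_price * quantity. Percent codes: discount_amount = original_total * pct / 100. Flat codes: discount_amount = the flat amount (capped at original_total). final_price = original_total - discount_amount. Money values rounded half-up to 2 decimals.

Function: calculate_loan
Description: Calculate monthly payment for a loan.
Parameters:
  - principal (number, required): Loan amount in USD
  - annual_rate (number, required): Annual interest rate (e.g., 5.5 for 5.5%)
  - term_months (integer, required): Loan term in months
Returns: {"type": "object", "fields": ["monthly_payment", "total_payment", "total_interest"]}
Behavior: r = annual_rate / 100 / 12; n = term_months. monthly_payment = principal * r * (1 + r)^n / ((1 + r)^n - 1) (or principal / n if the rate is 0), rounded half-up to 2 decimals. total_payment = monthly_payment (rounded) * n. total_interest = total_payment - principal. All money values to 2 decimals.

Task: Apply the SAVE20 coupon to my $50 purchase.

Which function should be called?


The task needs a function whose description is: Apply a discount code to a purchase and return the final price.
calculate_discount


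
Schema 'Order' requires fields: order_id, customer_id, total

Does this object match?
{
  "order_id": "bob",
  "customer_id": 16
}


Checking required fields...
Missing: total
Invalid - missing required field 'total'


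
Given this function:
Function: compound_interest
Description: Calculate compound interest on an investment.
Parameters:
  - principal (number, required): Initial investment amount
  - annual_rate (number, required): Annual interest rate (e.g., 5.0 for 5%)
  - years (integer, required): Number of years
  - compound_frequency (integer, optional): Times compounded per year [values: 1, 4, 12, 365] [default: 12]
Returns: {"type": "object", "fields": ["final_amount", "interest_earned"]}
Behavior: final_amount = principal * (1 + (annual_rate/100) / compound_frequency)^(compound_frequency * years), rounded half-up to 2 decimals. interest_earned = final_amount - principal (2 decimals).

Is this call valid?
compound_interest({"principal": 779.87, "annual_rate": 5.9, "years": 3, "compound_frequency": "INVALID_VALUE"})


Checking parameter values...
Parameter 'compound_frequency' has value 'INVALID_VALUE' not in allowed: 1, 4, 12, 365
Invalid - 'compound_frequency' must be one of 1, 4, 12, 365


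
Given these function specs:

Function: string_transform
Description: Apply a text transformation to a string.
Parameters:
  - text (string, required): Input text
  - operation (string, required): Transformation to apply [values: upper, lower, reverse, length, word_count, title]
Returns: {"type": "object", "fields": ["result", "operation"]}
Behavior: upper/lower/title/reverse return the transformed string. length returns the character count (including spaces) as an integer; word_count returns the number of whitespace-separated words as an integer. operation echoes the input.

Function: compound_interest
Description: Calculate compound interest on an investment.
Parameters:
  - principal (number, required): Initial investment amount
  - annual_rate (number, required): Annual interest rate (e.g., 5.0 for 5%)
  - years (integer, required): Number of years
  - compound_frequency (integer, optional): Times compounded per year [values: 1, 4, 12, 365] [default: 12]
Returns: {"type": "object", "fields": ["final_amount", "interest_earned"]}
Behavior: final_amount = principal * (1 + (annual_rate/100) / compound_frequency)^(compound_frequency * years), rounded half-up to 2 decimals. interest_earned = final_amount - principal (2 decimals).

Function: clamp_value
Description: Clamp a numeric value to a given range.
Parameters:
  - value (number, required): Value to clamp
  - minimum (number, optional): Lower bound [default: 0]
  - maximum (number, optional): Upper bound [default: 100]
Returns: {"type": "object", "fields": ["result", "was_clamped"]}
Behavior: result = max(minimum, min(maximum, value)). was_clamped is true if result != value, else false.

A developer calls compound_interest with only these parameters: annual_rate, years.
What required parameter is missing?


Required parameters: principal, annual_rate, years
Provided: annual_rate, years
Missing: principal
principal


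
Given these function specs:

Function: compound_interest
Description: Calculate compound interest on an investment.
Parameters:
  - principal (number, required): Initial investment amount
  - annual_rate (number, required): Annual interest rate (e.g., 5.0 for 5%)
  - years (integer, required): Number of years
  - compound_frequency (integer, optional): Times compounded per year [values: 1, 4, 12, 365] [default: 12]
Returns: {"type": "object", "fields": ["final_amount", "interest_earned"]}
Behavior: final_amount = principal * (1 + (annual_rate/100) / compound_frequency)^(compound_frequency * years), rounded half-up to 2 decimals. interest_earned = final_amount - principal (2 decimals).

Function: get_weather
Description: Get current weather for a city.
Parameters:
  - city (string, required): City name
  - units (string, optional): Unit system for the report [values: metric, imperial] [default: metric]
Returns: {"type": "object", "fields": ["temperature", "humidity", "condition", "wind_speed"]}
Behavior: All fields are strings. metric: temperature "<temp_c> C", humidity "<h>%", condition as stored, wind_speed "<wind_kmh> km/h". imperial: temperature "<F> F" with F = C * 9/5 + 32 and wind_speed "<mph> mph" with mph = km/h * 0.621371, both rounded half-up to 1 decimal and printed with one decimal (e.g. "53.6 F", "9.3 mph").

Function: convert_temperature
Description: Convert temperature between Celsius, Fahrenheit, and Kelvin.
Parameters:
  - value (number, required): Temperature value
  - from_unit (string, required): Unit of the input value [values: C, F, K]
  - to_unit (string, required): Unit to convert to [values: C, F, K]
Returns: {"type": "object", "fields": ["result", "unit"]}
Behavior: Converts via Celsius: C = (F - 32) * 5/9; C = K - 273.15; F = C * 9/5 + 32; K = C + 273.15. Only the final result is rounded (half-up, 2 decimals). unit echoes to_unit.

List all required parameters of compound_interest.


Parameters of compound_interest and their required/optional flag:
  principal: required
  annual_rate: required
  years: required
  compound_frequency: optional
annual_rate, principal, years


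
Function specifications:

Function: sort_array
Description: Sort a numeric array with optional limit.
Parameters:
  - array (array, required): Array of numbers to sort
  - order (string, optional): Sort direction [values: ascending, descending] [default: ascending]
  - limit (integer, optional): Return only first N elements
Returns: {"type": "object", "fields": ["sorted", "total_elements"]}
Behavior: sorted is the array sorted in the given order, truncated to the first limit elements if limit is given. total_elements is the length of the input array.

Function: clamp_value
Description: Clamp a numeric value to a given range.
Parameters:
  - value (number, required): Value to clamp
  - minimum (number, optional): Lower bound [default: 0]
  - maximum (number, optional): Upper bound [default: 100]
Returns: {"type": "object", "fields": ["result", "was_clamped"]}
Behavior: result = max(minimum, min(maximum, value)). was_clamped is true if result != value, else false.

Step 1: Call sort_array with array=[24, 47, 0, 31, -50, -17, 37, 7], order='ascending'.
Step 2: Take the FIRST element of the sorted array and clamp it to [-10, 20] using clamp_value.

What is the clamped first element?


Step 1: sort_array(order=ascending)
  sorted: [-50, -17, 0, 7, 24, 31, 37, 47]
  -> first element = -50
Step 2: clamp_value(value=-50, minimum=-10, maximum=20)
  result = max(-10, min(20, -50)) = max(-10, -50) = -10
  was_clamped = (-10 != -50) = true
  -> result = -10
-10


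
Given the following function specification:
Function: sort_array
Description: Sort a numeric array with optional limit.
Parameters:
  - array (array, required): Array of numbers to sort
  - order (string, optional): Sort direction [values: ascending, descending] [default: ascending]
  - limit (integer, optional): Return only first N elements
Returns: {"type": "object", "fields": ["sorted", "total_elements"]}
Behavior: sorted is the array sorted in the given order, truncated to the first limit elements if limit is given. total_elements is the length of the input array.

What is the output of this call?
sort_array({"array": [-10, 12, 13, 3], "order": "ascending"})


sorted ascending: [-10, 3, 12, 13]
total_elements = len(input) = 4
Output:
{"sorted": [-10, 3, 12, 13], "total_elements": 4}


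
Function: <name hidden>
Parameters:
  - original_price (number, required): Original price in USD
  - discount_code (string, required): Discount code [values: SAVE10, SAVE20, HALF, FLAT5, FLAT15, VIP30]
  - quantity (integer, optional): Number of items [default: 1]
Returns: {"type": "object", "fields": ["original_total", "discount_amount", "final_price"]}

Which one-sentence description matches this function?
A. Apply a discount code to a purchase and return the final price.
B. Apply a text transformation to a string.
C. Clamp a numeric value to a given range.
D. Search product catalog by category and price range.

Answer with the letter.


Parameters original_price, discount_code, quantity and return ["original_total", "discount_amount", "final_price"] fit: Apply a discount code to a purchase and return the final price.
A


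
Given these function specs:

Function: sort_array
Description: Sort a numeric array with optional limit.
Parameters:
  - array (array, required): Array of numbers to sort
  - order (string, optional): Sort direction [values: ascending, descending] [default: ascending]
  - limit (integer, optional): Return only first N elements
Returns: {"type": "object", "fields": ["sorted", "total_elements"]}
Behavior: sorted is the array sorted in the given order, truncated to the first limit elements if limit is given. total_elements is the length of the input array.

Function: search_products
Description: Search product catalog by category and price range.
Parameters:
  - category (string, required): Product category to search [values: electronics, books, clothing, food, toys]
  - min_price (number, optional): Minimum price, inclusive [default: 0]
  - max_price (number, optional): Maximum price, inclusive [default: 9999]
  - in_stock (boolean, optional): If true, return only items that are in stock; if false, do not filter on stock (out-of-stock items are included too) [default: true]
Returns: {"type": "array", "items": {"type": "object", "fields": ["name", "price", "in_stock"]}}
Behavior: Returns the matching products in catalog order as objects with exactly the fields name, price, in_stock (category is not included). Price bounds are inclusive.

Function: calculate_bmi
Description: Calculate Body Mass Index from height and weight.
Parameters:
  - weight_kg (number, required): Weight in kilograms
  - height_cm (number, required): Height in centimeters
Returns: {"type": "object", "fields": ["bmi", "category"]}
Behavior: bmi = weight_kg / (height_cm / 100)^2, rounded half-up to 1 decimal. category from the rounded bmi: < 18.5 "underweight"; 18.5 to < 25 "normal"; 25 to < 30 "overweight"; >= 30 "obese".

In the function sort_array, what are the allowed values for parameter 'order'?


The sort_array spec declares:
  - order (string, optional): Sort direction [values: ascending, descending] [default: ascending]
Allowed values:
ascending, descending


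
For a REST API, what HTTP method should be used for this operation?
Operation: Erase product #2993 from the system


GET = read, POST = create, PUT = update/replace, DELETE = remove
This operation is a removal.
DELETE


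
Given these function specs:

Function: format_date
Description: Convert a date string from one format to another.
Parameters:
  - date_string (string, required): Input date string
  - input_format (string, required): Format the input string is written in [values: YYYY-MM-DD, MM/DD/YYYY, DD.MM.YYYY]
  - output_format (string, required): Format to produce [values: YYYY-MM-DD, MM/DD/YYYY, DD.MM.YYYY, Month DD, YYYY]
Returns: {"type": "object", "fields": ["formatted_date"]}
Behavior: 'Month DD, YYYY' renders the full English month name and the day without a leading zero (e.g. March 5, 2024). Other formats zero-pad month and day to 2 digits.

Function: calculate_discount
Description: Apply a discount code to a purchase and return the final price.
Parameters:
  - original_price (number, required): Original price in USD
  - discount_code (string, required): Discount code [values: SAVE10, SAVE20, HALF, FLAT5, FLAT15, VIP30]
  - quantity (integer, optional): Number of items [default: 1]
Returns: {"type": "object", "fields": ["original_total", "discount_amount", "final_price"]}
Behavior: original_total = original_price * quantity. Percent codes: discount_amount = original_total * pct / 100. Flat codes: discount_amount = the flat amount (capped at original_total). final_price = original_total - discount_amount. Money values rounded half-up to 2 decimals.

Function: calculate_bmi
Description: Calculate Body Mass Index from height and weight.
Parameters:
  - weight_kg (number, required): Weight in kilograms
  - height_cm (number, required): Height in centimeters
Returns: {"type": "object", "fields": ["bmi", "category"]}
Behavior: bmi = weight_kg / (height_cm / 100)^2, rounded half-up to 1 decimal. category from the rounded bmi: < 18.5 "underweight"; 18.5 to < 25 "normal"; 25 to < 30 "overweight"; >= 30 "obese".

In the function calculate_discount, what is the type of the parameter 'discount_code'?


The calculate_discount spec declares:
  - discount_code (string, required): Discount code [values: SAVE10, SAVE20, HALF, FLAT5, FLAT15, VIP30]
Type:
string
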